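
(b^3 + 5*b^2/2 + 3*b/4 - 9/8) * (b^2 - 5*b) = b^5 - 5*b^4/2 - 47*b^3/4 - 39*b^2/8 + 45*b/8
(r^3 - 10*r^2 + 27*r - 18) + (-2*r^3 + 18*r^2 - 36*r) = -r^3 + 8*r^2 - 9*r - 18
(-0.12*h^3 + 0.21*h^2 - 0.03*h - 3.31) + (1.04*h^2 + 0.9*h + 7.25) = -0.12*h^3 + 1.25*h^2 + 0.87*h + 3.94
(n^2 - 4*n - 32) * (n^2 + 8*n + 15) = n^4 + 4*n^3 - 49*n^2 - 316*n - 480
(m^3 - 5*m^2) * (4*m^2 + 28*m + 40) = 4*m^5 + 8*m^4 - 100*m^3 - 200*m^2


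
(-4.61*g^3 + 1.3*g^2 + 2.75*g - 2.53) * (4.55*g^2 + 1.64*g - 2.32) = -20.9755*g^5 - 1.6454*g^4 + 25.3397*g^3 - 10.0175*g^2 - 10.5292*g + 5.8696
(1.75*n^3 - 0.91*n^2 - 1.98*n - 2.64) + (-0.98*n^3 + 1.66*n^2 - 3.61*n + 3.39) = 0.77*n^3 + 0.75*n^2 - 5.59*n + 0.75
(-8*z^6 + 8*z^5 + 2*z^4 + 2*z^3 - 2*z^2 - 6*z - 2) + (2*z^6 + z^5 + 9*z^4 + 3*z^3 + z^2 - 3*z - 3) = -6*z^6 + 9*z^5 + 11*z^4 + 5*z^3 - z^2 - 9*z - 5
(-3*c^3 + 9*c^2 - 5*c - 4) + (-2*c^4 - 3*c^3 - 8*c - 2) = -2*c^4 - 6*c^3 + 9*c^2 - 13*c - 6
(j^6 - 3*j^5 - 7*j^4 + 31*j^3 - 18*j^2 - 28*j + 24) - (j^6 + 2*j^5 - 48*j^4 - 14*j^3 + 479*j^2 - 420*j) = -5*j^5 + 41*j^4 + 45*j^3 - 497*j^2 + 392*j + 24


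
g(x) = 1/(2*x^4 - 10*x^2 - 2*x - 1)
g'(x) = (-8*x^3 + 20*x + 2)/(2*x^4 - 10*x^2 - 2*x - 1)^2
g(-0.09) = -1.11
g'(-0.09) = 0.25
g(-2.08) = -0.37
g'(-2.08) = 4.55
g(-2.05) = -0.28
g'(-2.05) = 2.30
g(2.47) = 0.13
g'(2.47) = -1.23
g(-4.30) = 0.00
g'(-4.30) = 0.00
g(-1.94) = -0.16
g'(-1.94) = 0.52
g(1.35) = -0.07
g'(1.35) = 0.04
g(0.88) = -0.11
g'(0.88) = 0.16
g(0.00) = -1.00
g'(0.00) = 2.00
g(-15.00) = 0.00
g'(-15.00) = 0.00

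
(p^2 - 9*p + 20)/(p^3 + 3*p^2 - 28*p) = (p - 5)/(p*(p + 7))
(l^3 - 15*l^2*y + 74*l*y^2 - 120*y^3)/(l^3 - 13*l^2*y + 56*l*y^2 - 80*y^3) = (-l + 6*y)/(-l + 4*y)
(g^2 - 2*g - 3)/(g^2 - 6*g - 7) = (g - 3)/(g - 7)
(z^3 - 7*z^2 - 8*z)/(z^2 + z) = z - 8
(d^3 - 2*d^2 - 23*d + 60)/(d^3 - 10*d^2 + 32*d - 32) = (d^2 + 2*d - 15)/(d^2 - 6*d + 8)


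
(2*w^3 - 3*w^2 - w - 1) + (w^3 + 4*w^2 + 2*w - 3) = 3*w^3 + w^2 + w - 4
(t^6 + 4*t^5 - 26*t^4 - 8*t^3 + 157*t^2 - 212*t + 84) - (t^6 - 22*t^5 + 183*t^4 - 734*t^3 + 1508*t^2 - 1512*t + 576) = 26*t^5 - 209*t^4 + 726*t^3 - 1351*t^2 + 1300*t - 492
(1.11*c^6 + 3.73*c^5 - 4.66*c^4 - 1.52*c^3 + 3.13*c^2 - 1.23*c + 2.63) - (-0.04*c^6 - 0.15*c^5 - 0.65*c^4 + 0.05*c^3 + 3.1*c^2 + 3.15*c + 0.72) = 1.15*c^6 + 3.88*c^5 - 4.01*c^4 - 1.57*c^3 + 0.0299999999999998*c^2 - 4.38*c + 1.91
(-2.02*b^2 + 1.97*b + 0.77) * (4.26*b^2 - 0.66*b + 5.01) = -8.6052*b^4 + 9.7254*b^3 - 8.1402*b^2 + 9.3615*b + 3.8577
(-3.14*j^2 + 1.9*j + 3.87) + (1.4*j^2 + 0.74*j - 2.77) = -1.74*j^2 + 2.64*j + 1.1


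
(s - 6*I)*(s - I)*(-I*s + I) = -I*s^3 - 7*s^2 + I*s^2 + 7*s + 6*I*s - 6*I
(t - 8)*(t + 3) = t^2 - 5*t - 24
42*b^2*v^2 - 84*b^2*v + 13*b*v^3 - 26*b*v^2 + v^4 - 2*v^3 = v*(6*b + v)*(7*b + v)*(v - 2)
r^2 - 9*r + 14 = (r - 7)*(r - 2)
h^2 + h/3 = h*(h + 1/3)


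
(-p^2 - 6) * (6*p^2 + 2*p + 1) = -6*p^4 - 2*p^3 - 37*p^2 - 12*p - 6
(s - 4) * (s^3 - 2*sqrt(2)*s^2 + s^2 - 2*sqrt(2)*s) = s^4 - 3*s^3 - 2*sqrt(2)*s^3 - 4*s^2 + 6*sqrt(2)*s^2 + 8*sqrt(2)*s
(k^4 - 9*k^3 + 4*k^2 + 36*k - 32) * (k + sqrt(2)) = k^5 - 9*k^4 + sqrt(2)*k^4 - 9*sqrt(2)*k^3 + 4*k^3 + 4*sqrt(2)*k^2 + 36*k^2 - 32*k + 36*sqrt(2)*k - 32*sqrt(2)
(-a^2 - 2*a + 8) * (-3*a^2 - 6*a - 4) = 3*a^4 + 12*a^3 - 8*a^2 - 40*a - 32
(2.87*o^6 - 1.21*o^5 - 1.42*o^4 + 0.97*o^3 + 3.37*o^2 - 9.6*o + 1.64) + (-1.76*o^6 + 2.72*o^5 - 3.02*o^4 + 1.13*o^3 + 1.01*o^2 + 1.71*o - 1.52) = 1.11*o^6 + 1.51*o^5 - 4.44*o^4 + 2.1*o^3 + 4.38*o^2 - 7.89*o + 0.12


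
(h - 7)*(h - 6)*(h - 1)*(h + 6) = h^4 - 8*h^3 - 29*h^2 + 288*h - 252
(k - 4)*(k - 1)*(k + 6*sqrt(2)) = k^3 - 5*k^2 + 6*sqrt(2)*k^2 - 30*sqrt(2)*k + 4*k + 24*sqrt(2)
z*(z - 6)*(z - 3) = z^3 - 9*z^2 + 18*z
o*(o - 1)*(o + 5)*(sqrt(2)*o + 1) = sqrt(2)*o^4 + o^3 + 4*sqrt(2)*o^3 - 5*sqrt(2)*o^2 + 4*o^2 - 5*o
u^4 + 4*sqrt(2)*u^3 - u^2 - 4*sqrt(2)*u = u*(u - 1)*(u + 1)*(u + 4*sqrt(2))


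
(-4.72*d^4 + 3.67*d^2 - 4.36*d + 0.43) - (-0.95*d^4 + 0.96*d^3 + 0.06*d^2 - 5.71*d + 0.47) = -3.77*d^4 - 0.96*d^3 + 3.61*d^2 + 1.35*d - 0.04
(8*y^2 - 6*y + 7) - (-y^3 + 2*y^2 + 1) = y^3 + 6*y^2 - 6*y + 6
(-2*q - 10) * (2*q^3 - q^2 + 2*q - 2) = -4*q^4 - 18*q^3 + 6*q^2 - 16*q + 20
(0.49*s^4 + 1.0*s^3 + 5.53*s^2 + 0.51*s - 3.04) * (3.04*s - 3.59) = 1.4896*s^5 + 1.2809*s^4 + 13.2212*s^3 - 18.3023*s^2 - 11.0725*s + 10.9136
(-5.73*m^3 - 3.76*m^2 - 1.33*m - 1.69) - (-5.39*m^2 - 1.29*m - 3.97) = -5.73*m^3 + 1.63*m^2 - 0.04*m + 2.28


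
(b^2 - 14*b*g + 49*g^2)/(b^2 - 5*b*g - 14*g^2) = (b - 7*g)/(b + 2*g)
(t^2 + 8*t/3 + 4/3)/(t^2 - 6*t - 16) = (t + 2/3)/(t - 8)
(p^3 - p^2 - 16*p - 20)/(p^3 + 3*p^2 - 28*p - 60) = (p + 2)/(p + 6)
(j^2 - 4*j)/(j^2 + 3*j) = (j - 4)/(j + 3)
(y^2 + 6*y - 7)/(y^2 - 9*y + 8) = (y + 7)/(y - 8)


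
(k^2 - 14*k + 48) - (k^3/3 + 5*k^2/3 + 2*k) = -k^3/3 - 2*k^2/3 - 16*k + 48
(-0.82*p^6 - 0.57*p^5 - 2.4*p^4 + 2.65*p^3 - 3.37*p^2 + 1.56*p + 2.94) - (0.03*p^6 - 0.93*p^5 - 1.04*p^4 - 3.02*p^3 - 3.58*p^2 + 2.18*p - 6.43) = -0.85*p^6 + 0.36*p^5 - 1.36*p^4 + 5.67*p^3 + 0.21*p^2 - 0.62*p + 9.37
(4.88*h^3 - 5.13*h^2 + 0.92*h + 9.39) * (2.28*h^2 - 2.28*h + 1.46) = 11.1264*h^5 - 22.8228*h^4 + 20.9188*h^3 + 11.8218*h^2 - 20.066*h + 13.7094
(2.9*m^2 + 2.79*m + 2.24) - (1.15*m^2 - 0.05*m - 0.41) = 1.75*m^2 + 2.84*m + 2.65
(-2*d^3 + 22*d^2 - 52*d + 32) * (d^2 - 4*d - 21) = -2*d^5 + 30*d^4 - 98*d^3 - 222*d^2 + 964*d - 672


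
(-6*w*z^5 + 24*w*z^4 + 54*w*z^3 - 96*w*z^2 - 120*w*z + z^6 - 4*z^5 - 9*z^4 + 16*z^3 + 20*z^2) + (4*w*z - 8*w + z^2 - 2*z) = -6*w*z^5 + 24*w*z^4 + 54*w*z^3 - 96*w*z^2 - 116*w*z - 8*w + z^6 - 4*z^5 - 9*z^4 + 16*z^3 + 21*z^2 - 2*z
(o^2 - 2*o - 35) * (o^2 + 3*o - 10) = o^4 + o^3 - 51*o^2 - 85*o + 350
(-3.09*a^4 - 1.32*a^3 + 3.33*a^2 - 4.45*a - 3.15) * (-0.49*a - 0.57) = 1.5141*a^5 + 2.4081*a^4 - 0.8793*a^3 + 0.2824*a^2 + 4.08*a + 1.7955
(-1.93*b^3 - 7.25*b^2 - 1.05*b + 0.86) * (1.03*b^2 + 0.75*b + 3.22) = -1.9879*b^5 - 8.915*b^4 - 12.7336*b^3 - 23.2467*b^2 - 2.736*b + 2.7692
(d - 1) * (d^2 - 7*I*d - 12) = d^3 - d^2 - 7*I*d^2 - 12*d + 7*I*d + 12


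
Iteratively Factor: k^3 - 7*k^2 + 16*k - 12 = (k - 3)*(k^2 - 4*k + 4) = (k - 3)*(k - 2)*(k - 2)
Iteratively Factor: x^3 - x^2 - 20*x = (x)*(x^2 - x - 20) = x*(x + 4)*(x - 5)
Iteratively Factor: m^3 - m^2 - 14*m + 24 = (m - 3)*(m^2 + 2*m - 8) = (m - 3)*(m + 4)*(m - 2)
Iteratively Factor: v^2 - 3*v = (v)*(v - 3)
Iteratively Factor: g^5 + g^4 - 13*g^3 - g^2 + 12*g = (g + 4)*(g^4 - 3*g^3 - g^2 + 3*g) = g*(g + 4)*(g^3 - 3*g^2 - g + 3) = g*(g - 1)*(g + 4)*(g^2 - 2*g - 3) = g*(g - 1)*(g + 1)*(g + 4)*(g - 3)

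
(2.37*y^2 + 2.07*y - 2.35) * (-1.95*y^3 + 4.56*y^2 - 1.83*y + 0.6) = -4.6215*y^5 + 6.7707*y^4 + 9.6846*y^3 - 13.0821*y^2 + 5.5425*y - 1.41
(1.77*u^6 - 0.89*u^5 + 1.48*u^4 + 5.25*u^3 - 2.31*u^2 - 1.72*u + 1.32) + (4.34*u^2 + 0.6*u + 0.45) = 1.77*u^6 - 0.89*u^5 + 1.48*u^4 + 5.25*u^3 + 2.03*u^2 - 1.12*u + 1.77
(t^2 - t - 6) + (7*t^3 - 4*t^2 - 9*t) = 7*t^3 - 3*t^2 - 10*t - 6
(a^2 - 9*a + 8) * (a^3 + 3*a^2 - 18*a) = a^5 - 6*a^4 - 37*a^3 + 186*a^2 - 144*a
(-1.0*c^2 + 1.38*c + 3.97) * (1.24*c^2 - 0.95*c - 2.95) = -1.24*c^4 + 2.6612*c^3 + 6.5618*c^2 - 7.8425*c - 11.7115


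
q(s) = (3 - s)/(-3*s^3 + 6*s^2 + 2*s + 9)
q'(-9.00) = 0.00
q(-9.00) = 0.00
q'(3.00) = 0.08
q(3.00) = 0.00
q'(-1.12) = 0.22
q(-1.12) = 0.22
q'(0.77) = -0.16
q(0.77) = 0.18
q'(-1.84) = 0.10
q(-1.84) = 0.11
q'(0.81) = -0.15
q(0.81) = 0.17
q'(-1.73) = 0.12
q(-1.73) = 0.12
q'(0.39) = -0.22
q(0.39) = 0.25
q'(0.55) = -0.20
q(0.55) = 0.21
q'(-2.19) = 0.07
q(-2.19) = 0.08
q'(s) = (3 - s)*(9*s^2 - 12*s - 2)/(-3*s^3 + 6*s^2 + 2*s + 9)^2 - 1/(-3*s^3 + 6*s^2 + 2*s + 9)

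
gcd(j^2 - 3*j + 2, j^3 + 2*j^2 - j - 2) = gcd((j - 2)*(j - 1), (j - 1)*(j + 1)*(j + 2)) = j - 1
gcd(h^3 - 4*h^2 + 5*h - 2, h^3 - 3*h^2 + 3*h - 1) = h^2 - 2*h + 1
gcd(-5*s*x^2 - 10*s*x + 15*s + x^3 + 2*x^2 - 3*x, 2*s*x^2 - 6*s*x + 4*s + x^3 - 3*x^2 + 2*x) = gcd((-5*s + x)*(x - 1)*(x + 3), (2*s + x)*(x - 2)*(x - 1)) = x - 1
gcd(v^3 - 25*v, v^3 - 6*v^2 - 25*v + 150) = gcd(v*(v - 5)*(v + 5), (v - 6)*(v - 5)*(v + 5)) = v^2 - 25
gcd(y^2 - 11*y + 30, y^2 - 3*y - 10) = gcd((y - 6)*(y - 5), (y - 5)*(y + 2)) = y - 5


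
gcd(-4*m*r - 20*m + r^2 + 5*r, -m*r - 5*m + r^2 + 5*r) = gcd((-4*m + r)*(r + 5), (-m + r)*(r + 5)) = r + 5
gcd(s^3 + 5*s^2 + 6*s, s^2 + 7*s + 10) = s + 2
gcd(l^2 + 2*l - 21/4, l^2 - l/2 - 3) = 1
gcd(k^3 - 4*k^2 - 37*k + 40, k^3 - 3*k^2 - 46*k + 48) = k^2 - 9*k + 8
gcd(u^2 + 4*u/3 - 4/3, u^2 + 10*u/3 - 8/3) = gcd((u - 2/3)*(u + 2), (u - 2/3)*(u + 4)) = u - 2/3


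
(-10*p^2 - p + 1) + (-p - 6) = -10*p^2 - 2*p - 5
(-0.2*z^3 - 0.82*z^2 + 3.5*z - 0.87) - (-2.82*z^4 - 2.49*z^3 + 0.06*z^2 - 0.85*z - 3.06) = 2.82*z^4 + 2.29*z^3 - 0.88*z^2 + 4.35*z + 2.19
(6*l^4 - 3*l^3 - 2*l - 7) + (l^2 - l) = 6*l^4 - 3*l^3 + l^2 - 3*l - 7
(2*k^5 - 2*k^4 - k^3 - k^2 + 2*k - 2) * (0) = 0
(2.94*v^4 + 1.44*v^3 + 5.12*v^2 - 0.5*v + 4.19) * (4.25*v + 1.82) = 12.495*v^5 + 11.4708*v^4 + 24.3808*v^3 + 7.1934*v^2 + 16.8975*v + 7.6258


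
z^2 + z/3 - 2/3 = (z - 2/3)*(z + 1)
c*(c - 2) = c^2 - 2*c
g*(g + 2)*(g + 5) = g^3 + 7*g^2 + 10*g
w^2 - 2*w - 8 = (w - 4)*(w + 2)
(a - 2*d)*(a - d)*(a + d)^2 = a^4 - a^3*d - 3*a^2*d^2 + a*d^3 + 2*d^4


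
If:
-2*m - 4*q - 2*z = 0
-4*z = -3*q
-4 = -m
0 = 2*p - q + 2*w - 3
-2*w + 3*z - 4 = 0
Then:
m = 4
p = 97/22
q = -16/11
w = -40/11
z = -12/11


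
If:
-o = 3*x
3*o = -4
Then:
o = -4/3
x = 4/9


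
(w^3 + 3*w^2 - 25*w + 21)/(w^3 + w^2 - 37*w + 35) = (w - 3)/(w - 5)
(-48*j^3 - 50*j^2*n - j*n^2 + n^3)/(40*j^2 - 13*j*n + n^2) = (-6*j^2 - 7*j*n - n^2)/(5*j - n)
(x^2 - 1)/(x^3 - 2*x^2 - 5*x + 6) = (x + 1)/(x^2 - x - 6)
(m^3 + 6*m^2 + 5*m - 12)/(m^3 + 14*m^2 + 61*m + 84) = (m - 1)/(m + 7)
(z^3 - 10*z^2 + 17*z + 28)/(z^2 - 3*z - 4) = z - 7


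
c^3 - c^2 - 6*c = c*(c - 3)*(c + 2)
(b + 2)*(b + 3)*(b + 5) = b^3 + 10*b^2 + 31*b + 30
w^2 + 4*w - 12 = (w - 2)*(w + 6)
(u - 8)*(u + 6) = u^2 - 2*u - 48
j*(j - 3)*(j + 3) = j^3 - 9*j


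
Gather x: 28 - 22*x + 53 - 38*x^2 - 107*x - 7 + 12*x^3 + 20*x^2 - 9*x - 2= 12*x^3 - 18*x^2 - 138*x + 72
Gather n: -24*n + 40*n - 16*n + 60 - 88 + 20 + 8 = 0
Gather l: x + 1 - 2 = x - 1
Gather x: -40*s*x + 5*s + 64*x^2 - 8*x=5*s + 64*x^2 + x*(-40*s - 8)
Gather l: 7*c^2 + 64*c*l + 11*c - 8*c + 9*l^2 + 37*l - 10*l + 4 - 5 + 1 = 7*c^2 + 3*c + 9*l^2 + l*(64*c + 27)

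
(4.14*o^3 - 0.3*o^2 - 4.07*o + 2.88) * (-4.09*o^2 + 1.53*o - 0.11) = -16.9326*o^5 + 7.5612*o^4 + 15.7319*o^3 - 17.9733*o^2 + 4.8541*o - 0.3168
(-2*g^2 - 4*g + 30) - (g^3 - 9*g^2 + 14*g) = -g^3 + 7*g^2 - 18*g + 30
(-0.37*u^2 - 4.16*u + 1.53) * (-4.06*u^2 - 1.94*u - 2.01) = 1.5022*u^4 + 17.6074*u^3 + 2.6023*u^2 + 5.3934*u - 3.0753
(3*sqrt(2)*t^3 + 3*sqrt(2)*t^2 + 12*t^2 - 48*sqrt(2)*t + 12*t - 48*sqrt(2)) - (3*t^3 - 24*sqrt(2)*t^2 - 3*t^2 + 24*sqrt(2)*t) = -3*t^3 + 3*sqrt(2)*t^3 + 15*t^2 + 27*sqrt(2)*t^2 - 72*sqrt(2)*t + 12*t - 48*sqrt(2)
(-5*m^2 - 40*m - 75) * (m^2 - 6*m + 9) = -5*m^4 - 10*m^3 + 120*m^2 + 90*m - 675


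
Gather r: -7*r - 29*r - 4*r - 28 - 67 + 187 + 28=120 - 40*r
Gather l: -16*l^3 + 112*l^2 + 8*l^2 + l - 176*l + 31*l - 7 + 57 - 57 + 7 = -16*l^3 + 120*l^2 - 144*l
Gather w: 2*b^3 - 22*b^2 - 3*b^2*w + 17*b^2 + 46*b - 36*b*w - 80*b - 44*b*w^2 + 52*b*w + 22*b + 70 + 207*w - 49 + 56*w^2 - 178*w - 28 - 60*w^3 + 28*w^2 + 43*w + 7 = 2*b^3 - 5*b^2 - 12*b - 60*w^3 + w^2*(84 - 44*b) + w*(-3*b^2 + 16*b + 72)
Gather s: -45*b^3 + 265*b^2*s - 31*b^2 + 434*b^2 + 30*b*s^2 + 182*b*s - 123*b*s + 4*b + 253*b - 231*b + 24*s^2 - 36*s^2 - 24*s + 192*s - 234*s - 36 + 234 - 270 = -45*b^3 + 403*b^2 + 26*b + s^2*(30*b - 12) + s*(265*b^2 + 59*b - 66) - 72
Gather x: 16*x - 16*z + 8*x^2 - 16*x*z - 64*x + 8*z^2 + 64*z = 8*x^2 + x*(-16*z - 48) + 8*z^2 + 48*z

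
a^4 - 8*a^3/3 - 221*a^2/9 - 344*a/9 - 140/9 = (a - 7)*(a + 2/3)*(a + 5/3)*(a + 2)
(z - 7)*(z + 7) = z^2 - 49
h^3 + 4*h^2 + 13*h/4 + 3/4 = (h + 1/2)^2*(h + 3)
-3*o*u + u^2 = u*(-3*o + u)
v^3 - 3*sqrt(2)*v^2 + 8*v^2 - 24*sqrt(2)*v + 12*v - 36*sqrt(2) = (v + 2)*(v + 6)*(v - 3*sqrt(2))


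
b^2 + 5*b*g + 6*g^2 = (b + 2*g)*(b + 3*g)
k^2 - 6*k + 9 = (k - 3)^2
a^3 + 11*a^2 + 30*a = a*(a + 5)*(a + 6)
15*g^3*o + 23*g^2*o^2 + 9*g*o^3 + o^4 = o*(g + o)*(3*g + o)*(5*g + o)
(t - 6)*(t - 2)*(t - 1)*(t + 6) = t^4 - 3*t^3 - 34*t^2 + 108*t - 72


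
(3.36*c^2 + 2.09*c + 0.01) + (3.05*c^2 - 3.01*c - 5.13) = 6.41*c^2 - 0.92*c - 5.12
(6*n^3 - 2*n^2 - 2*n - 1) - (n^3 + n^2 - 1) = 5*n^3 - 3*n^2 - 2*n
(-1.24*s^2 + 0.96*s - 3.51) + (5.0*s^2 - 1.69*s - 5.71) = 3.76*s^2 - 0.73*s - 9.22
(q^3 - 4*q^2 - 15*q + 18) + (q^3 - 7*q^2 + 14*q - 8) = 2*q^3 - 11*q^2 - q + 10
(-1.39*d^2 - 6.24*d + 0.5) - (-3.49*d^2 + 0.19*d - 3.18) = 2.1*d^2 - 6.43*d + 3.68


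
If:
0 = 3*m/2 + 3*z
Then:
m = -2*z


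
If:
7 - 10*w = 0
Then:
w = 7/10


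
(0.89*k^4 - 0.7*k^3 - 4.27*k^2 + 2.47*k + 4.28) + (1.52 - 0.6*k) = 0.89*k^4 - 0.7*k^3 - 4.27*k^2 + 1.87*k + 5.8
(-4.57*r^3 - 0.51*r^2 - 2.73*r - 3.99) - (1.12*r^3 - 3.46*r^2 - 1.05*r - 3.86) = -5.69*r^3 + 2.95*r^2 - 1.68*r - 0.13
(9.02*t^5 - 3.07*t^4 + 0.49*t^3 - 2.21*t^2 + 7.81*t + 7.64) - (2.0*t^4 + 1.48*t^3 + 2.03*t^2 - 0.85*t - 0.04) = 9.02*t^5 - 5.07*t^4 - 0.99*t^3 - 4.24*t^2 + 8.66*t + 7.68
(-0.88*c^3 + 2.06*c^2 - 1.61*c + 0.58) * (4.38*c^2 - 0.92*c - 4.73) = -3.8544*c^5 + 9.8324*c^4 - 4.7846*c^3 - 5.7222*c^2 + 7.0817*c - 2.7434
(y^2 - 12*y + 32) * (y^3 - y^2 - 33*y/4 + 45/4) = y^5 - 13*y^4 + 143*y^3/4 + 313*y^2/4 - 399*y + 360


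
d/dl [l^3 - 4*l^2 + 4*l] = 3*l^2 - 8*l + 4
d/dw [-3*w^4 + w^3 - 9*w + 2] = -12*w^3 + 3*w^2 - 9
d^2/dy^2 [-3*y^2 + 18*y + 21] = -6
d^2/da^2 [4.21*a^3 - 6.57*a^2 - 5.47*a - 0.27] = 25.26*a - 13.14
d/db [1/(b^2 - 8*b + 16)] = 2*(4 - b)/(b^2 - 8*b + 16)^2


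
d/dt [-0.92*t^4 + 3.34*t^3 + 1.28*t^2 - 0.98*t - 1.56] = -3.68*t^3 + 10.02*t^2 + 2.56*t - 0.98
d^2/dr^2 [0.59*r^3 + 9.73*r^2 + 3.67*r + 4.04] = 3.54*r + 19.46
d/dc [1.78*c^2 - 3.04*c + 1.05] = 3.56*c - 3.04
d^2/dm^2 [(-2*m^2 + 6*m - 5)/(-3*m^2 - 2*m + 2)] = 2*(-66*m^3 + 171*m^2 - 18*m + 34)/(27*m^6 + 54*m^5 - 18*m^4 - 64*m^3 + 12*m^2 + 24*m - 8)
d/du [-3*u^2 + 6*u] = 6 - 6*u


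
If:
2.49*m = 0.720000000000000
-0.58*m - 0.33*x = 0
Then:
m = 0.29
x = -0.51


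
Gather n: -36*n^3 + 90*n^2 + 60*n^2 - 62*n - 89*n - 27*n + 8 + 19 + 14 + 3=-36*n^3 + 150*n^2 - 178*n + 44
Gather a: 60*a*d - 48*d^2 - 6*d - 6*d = 60*a*d - 48*d^2 - 12*d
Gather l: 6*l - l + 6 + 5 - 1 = 5*l + 10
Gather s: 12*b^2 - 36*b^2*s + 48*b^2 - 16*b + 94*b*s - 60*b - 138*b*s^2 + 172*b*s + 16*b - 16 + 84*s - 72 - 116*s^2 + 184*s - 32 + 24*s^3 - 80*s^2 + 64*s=60*b^2 - 60*b + 24*s^3 + s^2*(-138*b - 196) + s*(-36*b^2 + 266*b + 332) - 120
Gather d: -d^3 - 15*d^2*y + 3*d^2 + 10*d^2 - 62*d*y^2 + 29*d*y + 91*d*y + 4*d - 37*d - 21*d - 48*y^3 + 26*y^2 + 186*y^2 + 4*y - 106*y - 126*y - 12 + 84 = -d^3 + d^2*(13 - 15*y) + d*(-62*y^2 + 120*y - 54) - 48*y^3 + 212*y^2 - 228*y + 72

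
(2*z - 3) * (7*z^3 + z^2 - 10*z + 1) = 14*z^4 - 19*z^3 - 23*z^2 + 32*z - 3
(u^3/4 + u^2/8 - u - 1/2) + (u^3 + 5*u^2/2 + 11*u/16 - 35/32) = 5*u^3/4 + 21*u^2/8 - 5*u/16 - 51/32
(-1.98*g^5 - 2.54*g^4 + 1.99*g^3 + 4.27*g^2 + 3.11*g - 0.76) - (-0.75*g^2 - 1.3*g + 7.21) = -1.98*g^5 - 2.54*g^4 + 1.99*g^3 + 5.02*g^2 + 4.41*g - 7.97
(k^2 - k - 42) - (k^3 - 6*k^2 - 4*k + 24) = -k^3 + 7*k^2 + 3*k - 66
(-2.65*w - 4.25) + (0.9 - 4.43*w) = -7.08*w - 3.35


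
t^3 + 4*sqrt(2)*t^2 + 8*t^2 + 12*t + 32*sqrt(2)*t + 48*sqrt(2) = (t + 2)*(t + 6)*(t + 4*sqrt(2))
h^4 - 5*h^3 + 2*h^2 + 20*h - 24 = (h - 3)*(h - 2)^2*(h + 2)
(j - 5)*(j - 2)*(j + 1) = j^3 - 6*j^2 + 3*j + 10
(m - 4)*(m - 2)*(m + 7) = m^3 + m^2 - 34*m + 56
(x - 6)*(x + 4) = x^2 - 2*x - 24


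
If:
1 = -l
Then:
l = -1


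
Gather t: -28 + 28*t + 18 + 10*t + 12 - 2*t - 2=36*t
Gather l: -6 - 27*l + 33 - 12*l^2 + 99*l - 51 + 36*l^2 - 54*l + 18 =24*l^2 + 18*l - 6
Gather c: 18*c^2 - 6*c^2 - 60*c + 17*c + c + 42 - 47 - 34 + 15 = 12*c^2 - 42*c - 24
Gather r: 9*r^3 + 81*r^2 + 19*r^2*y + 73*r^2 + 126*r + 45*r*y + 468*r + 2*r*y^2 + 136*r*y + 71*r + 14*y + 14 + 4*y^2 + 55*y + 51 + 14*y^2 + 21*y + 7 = 9*r^3 + r^2*(19*y + 154) + r*(2*y^2 + 181*y + 665) + 18*y^2 + 90*y + 72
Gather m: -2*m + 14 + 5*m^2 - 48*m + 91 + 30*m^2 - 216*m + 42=35*m^2 - 266*m + 147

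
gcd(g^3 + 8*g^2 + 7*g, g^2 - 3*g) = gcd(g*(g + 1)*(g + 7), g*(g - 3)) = g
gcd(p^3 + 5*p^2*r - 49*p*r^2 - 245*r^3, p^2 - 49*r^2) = p^2 - 49*r^2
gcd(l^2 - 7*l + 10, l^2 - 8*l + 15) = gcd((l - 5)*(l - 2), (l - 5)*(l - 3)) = l - 5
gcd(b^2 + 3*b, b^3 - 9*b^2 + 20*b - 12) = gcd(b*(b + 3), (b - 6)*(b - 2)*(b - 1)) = 1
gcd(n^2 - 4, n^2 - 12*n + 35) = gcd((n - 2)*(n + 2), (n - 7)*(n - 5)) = 1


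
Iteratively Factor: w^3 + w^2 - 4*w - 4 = (w + 2)*(w^2 - w - 2) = (w + 1)*(w + 2)*(w - 2)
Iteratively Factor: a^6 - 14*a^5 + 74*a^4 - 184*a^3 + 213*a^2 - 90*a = (a - 3)*(a^5 - 11*a^4 + 41*a^3 - 61*a^2 + 30*a) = (a - 3)*(a - 2)*(a^4 - 9*a^3 + 23*a^2 - 15*a) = (a - 3)^2*(a - 2)*(a^3 - 6*a^2 + 5*a) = a*(a - 3)^2*(a - 2)*(a^2 - 6*a + 5) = a*(a - 5)*(a - 3)^2*(a - 2)*(a - 1)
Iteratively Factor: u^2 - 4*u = (u - 4)*(u)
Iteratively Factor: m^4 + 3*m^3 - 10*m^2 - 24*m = (m)*(m^3 + 3*m^2 - 10*m - 24) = m*(m - 3)*(m^2 + 6*m + 8) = m*(m - 3)*(m + 4)*(m + 2)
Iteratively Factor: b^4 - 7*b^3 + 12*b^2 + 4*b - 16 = (b - 2)*(b^3 - 5*b^2 + 2*b + 8) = (b - 4)*(b - 2)*(b^2 - b - 2) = (b - 4)*(b - 2)*(b + 1)*(b - 2)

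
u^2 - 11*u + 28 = (u - 7)*(u - 4)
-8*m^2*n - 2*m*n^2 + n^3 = n*(-4*m + n)*(2*m + n)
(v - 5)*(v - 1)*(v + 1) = v^3 - 5*v^2 - v + 5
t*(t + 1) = t^2 + t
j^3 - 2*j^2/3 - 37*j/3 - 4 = (j - 4)*(j + 1/3)*(j + 3)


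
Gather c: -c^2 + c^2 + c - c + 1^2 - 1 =0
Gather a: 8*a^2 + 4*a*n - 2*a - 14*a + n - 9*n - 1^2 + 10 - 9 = 8*a^2 + a*(4*n - 16) - 8*n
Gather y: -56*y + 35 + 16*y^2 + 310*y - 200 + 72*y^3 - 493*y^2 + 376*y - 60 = 72*y^3 - 477*y^2 + 630*y - 225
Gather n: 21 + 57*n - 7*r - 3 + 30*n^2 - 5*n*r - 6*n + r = 30*n^2 + n*(51 - 5*r) - 6*r + 18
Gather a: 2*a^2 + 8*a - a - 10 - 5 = 2*a^2 + 7*a - 15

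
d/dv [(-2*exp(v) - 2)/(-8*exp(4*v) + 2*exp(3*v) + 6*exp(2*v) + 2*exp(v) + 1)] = (-48*exp(4*v) - 56*exp(3*v) + 24*exp(2*v) + 24*exp(v) + 2)*exp(v)/(64*exp(8*v) - 32*exp(7*v) - 92*exp(6*v) - 8*exp(5*v) + 28*exp(4*v) + 28*exp(3*v) + 16*exp(2*v) + 4*exp(v) + 1)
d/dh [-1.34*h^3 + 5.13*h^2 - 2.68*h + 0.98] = -4.02*h^2 + 10.26*h - 2.68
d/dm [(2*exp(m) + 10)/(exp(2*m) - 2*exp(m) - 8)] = 2*(2*(1 - exp(m))*(exp(m) + 5) + exp(2*m) - 2*exp(m) - 8)*exp(m)/(-exp(2*m) + 2*exp(m) + 8)^2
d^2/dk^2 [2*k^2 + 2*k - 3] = 4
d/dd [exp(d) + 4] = exp(d)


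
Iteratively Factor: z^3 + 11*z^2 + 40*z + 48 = (z + 3)*(z^2 + 8*z + 16) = (z + 3)*(z + 4)*(z + 4)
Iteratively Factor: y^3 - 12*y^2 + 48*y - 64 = (y - 4)*(y^2 - 8*y + 16) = (y - 4)^2*(y - 4)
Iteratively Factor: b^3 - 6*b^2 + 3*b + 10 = (b - 2)*(b^2 - 4*b - 5) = (b - 5)*(b - 2)*(b + 1)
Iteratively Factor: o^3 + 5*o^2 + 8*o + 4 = (o + 1)*(o^2 + 4*o + 4) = (o + 1)*(o + 2)*(o + 2)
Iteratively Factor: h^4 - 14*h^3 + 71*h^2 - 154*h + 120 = (h - 3)*(h^3 - 11*h^2 + 38*h - 40) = (h - 4)*(h - 3)*(h^2 - 7*h + 10) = (h - 5)*(h - 4)*(h - 3)*(h - 2)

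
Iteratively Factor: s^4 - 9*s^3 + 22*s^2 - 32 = (s - 4)*(s^3 - 5*s^2 + 2*s + 8) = (s - 4)*(s - 2)*(s^2 - 3*s - 4) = (s - 4)*(s - 2)*(s + 1)*(s - 4)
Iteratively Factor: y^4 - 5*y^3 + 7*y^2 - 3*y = (y)*(y^3 - 5*y^2 + 7*y - 3) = y*(y - 3)*(y^2 - 2*y + 1) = y*(y - 3)*(y - 1)*(y - 1)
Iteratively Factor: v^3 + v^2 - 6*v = (v + 3)*(v^2 - 2*v) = (v - 2)*(v + 3)*(v)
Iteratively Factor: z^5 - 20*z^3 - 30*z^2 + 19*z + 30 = (z + 1)*(z^4 - z^3 - 19*z^2 - 11*z + 30) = (z - 1)*(z + 1)*(z^3 - 19*z - 30) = (z - 1)*(z + 1)*(z + 2)*(z^2 - 2*z - 15) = (z - 5)*(z - 1)*(z + 1)*(z + 2)*(z + 3)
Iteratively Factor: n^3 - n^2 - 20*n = (n - 5)*(n^2 + 4*n) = n*(n - 5)*(n + 4)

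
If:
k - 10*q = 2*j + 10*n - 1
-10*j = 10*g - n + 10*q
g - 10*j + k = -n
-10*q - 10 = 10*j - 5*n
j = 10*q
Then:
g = 137/102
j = -265/204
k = -2749/204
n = -175/204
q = -53/408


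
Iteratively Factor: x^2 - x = (x)*(x - 1)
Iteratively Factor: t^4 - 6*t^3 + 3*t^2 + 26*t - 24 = (t - 4)*(t^3 - 2*t^2 - 5*t + 6) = (t - 4)*(t - 3)*(t^2 + t - 2) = (t - 4)*(t - 3)*(t + 2)*(t - 1)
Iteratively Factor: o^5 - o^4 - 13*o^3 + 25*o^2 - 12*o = (o)*(o^4 - o^3 - 13*o^2 + 25*o - 12) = o*(o - 1)*(o^3 - 13*o + 12) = o*(o - 3)*(o - 1)*(o^2 + 3*o - 4) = o*(o - 3)*(o - 1)*(o + 4)*(o - 1)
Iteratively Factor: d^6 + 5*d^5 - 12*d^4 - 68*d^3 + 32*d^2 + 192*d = (d - 2)*(d^5 + 7*d^4 + 2*d^3 - 64*d^2 - 96*d) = (d - 2)*(d + 2)*(d^4 + 5*d^3 - 8*d^2 - 48*d) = (d - 2)*(d + 2)*(d + 4)*(d^3 + d^2 - 12*d) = (d - 2)*(d + 2)*(d + 4)^2*(d^2 - 3*d) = (d - 3)*(d - 2)*(d + 2)*(d + 4)^2*(d)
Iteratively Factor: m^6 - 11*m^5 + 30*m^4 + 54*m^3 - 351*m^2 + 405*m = (m - 3)*(m^5 - 8*m^4 + 6*m^3 + 72*m^2 - 135*m) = (m - 3)^2*(m^4 - 5*m^3 - 9*m^2 + 45*m) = (m - 3)^3*(m^3 - 2*m^2 - 15*m) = (m - 3)^3*(m + 3)*(m^2 - 5*m) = m*(m - 3)^3*(m + 3)*(m - 5)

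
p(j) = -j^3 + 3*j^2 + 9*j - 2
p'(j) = -3*j^2 + 6*j + 9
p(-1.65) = -4.19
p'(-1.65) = -9.07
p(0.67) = 5.08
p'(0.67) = 11.67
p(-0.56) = -5.92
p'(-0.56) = 4.70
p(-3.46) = 44.20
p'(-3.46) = -47.67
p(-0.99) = -7.00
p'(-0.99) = 0.12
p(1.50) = 14.88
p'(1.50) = 11.25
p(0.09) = -1.17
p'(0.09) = 9.52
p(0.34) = 1.37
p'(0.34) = 10.69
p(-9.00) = 889.00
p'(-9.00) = -288.00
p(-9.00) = 889.00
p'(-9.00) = -288.00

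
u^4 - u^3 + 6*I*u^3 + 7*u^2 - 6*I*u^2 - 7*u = u*(u + 7*I)*(-I*u + I)*(I*u + 1)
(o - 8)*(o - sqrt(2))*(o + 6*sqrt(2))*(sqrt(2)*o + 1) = sqrt(2)*o^4 - 8*sqrt(2)*o^3 + 11*o^3 - 88*o^2 - 7*sqrt(2)*o^2 - 12*o + 56*sqrt(2)*o + 96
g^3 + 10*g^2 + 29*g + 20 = (g + 1)*(g + 4)*(g + 5)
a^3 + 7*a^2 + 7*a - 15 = (a - 1)*(a + 3)*(a + 5)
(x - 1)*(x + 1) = x^2 - 1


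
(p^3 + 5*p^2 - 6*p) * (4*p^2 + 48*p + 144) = 4*p^5 + 68*p^4 + 360*p^3 + 432*p^2 - 864*p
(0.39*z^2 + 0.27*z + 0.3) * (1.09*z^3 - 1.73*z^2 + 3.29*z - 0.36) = 0.4251*z^5 - 0.3804*z^4 + 1.143*z^3 + 0.2289*z^2 + 0.8898*z - 0.108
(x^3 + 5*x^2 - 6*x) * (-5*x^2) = -5*x^5 - 25*x^4 + 30*x^3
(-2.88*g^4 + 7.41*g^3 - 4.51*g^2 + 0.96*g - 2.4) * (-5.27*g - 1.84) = 15.1776*g^5 - 33.7515*g^4 + 10.1333*g^3 + 3.2392*g^2 + 10.8816*g + 4.416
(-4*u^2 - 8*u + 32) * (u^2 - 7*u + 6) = -4*u^4 + 20*u^3 + 64*u^2 - 272*u + 192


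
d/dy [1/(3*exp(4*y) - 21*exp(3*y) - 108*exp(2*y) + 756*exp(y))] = (-4*exp(3*y) + 21*exp(2*y) + 72*exp(y) - 252)*exp(-y)/(3*(exp(3*y) - 7*exp(2*y) - 36*exp(y) + 252)^2)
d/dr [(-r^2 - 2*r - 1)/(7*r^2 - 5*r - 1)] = (19*r^2 + 16*r - 3)/(49*r^4 - 70*r^3 + 11*r^2 + 10*r + 1)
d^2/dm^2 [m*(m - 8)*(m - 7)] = 6*m - 30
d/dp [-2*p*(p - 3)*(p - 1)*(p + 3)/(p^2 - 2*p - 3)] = 2*(-2*p^3 - 5*p^2 - 4*p + 3)/(p^2 + 2*p + 1)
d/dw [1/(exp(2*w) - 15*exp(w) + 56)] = (15 - 2*exp(w))*exp(w)/(exp(2*w) - 15*exp(w) + 56)^2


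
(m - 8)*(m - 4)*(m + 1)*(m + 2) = m^4 - 9*m^3 - 2*m^2 + 72*m + 64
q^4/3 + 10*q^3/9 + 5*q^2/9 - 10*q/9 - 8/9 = (q/3 + 1/3)*(q - 1)*(q + 4/3)*(q + 2)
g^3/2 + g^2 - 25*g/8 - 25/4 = (g/2 + 1)*(g - 5/2)*(g + 5/2)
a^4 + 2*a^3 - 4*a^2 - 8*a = a*(a - 2)*(a + 2)^2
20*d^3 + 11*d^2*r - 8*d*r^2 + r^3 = (-5*d + r)*(-4*d + r)*(d + r)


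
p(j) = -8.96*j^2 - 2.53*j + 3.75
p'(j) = -17.92*j - 2.53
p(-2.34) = -39.39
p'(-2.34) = 39.40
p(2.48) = -57.63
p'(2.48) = -46.97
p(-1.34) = -8.95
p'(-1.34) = 21.48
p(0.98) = -7.33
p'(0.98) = -20.09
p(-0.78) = 0.27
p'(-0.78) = 11.45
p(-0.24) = 3.84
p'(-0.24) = 1.77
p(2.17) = -43.93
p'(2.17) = -41.42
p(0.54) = -0.23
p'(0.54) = -12.21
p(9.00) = -744.78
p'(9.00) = -163.81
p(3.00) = -84.48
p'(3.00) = -56.29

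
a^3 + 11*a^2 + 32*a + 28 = (a + 2)^2*(a + 7)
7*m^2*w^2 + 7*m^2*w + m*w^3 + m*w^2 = w*(7*m + w)*(m*w + m)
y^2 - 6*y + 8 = (y - 4)*(y - 2)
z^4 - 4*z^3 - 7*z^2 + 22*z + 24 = (z - 4)*(z - 3)*(z + 1)*(z + 2)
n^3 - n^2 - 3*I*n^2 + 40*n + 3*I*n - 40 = (n - 1)*(n - 8*I)*(n + 5*I)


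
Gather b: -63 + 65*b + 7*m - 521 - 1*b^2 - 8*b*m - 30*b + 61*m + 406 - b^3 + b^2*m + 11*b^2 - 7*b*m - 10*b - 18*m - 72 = -b^3 + b^2*(m + 10) + b*(25 - 15*m) + 50*m - 250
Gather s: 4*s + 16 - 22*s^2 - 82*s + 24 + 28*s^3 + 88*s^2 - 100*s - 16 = 28*s^3 + 66*s^2 - 178*s + 24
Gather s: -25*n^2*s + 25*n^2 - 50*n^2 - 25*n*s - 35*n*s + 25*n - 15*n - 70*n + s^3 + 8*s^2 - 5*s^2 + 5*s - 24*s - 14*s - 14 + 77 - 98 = -25*n^2 - 60*n + s^3 + 3*s^2 + s*(-25*n^2 - 60*n - 33) - 35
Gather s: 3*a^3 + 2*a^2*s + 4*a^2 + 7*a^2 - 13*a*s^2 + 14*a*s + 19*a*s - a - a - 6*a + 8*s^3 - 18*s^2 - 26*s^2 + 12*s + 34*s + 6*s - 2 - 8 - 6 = 3*a^3 + 11*a^2 - 8*a + 8*s^3 + s^2*(-13*a - 44) + s*(2*a^2 + 33*a + 52) - 16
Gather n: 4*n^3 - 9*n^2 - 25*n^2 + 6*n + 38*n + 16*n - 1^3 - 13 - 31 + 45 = 4*n^3 - 34*n^2 + 60*n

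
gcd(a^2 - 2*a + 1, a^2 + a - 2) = a - 1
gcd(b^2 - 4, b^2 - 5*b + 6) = b - 2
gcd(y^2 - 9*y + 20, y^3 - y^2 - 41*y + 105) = y - 5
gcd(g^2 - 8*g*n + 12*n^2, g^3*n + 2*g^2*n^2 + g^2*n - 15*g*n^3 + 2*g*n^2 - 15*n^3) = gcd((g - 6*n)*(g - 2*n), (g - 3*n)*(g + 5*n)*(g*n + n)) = 1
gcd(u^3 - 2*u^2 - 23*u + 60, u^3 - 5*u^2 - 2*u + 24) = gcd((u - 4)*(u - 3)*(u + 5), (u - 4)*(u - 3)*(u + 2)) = u^2 - 7*u + 12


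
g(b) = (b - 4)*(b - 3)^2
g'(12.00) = 225.00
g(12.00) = 648.00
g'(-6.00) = 261.00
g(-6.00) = -810.00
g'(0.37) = 26.01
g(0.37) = -25.11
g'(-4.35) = 176.77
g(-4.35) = -451.09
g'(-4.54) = 185.63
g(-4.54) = -485.51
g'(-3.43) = 136.89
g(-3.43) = -307.19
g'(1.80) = 6.72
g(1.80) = -3.17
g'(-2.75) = 110.69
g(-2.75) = -223.17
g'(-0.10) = 35.03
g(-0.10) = -39.40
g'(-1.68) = 75.07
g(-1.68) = -124.41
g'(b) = (b - 4)*(2*b - 6) + (b - 3)^2 = (b - 3)*(3*b - 11)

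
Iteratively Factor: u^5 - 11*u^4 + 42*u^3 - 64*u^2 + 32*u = (u - 1)*(u^4 - 10*u^3 + 32*u^2 - 32*u) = (u - 4)*(u - 1)*(u^3 - 6*u^2 + 8*u) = u*(u - 4)*(u - 1)*(u^2 - 6*u + 8) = u*(u - 4)*(u - 2)*(u - 1)*(u - 4)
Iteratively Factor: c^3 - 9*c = (c + 3)*(c^2 - 3*c) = (c - 3)*(c + 3)*(c)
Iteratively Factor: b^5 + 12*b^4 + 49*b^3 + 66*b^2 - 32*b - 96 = (b + 2)*(b^4 + 10*b^3 + 29*b^2 + 8*b - 48) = (b + 2)*(b + 4)*(b^3 + 6*b^2 + 5*b - 12) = (b + 2)*(b + 4)^2*(b^2 + 2*b - 3) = (b - 1)*(b + 2)*(b + 4)^2*(b + 3)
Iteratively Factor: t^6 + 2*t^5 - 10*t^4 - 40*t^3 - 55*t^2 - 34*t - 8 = (t + 1)*(t^5 + t^4 - 11*t^3 - 29*t^2 - 26*t - 8) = (t + 1)^2*(t^4 - 11*t^2 - 18*t - 8) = (t + 1)^2*(t + 2)*(t^3 - 2*t^2 - 7*t - 4) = (t - 4)*(t + 1)^2*(t + 2)*(t^2 + 2*t + 1) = (t - 4)*(t + 1)^3*(t + 2)*(t + 1)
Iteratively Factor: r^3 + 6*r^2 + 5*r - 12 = (r - 1)*(r^2 + 7*r + 12) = (r - 1)*(r + 3)*(r + 4)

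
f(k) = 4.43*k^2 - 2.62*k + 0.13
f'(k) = 8.86*k - 2.62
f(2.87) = 29.10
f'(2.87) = 22.81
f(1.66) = 7.99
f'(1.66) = 12.09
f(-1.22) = 9.92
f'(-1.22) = -13.43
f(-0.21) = 0.88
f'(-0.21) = -4.48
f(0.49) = -0.09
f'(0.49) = 1.72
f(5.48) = 118.81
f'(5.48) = 45.93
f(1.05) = 2.26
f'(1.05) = 6.68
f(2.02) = 12.91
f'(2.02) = 15.28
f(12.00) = 606.61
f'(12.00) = 103.70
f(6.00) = 143.89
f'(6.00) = 50.54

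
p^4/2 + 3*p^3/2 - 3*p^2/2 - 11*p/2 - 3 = (p/2 + 1/2)*(p - 2)*(p + 1)*(p + 3)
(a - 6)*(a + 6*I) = a^2 - 6*a + 6*I*a - 36*I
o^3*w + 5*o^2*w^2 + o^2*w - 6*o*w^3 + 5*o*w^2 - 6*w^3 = (o - w)*(o + 6*w)*(o*w + w)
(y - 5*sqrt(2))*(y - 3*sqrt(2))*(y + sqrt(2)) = y^3 - 7*sqrt(2)*y^2 + 14*y + 30*sqrt(2)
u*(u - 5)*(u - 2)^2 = u^4 - 9*u^3 + 24*u^2 - 20*u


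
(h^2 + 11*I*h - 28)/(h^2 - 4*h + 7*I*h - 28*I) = (h + 4*I)/(h - 4)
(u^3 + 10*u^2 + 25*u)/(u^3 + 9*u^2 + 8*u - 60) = u*(u + 5)/(u^2 + 4*u - 12)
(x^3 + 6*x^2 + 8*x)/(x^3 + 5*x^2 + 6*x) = (x + 4)/(x + 3)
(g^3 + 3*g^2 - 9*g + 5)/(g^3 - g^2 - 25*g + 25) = (g - 1)/(g - 5)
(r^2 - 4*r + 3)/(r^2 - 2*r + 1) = (r - 3)/(r - 1)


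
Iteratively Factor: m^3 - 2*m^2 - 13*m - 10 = (m - 5)*(m^2 + 3*m + 2) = (m - 5)*(m + 2)*(m + 1)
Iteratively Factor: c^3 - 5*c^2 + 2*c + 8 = (c - 4)*(c^2 - c - 2) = (c - 4)*(c + 1)*(c - 2)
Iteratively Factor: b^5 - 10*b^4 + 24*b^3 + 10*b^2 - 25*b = (b - 5)*(b^4 - 5*b^3 - b^2 + 5*b) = (b - 5)^2*(b^3 - b) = b*(b - 5)^2*(b^2 - 1) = b*(b - 5)^2*(b + 1)*(b - 1)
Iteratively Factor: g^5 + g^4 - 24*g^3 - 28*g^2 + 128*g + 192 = (g - 4)*(g^4 + 5*g^3 - 4*g^2 - 44*g - 48) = (g - 4)*(g + 2)*(g^3 + 3*g^2 - 10*g - 24) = (g - 4)*(g - 3)*(g + 2)*(g^2 + 6*g + 8) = (g - 4)*(g - 3)*(g + 2)^2*(g + 4)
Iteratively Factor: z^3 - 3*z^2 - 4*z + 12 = (z + 2)*(z^2 - 5*z + 6) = (z - 2)*(z + 2)*(z - 3)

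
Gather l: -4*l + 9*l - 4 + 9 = 5*l + 5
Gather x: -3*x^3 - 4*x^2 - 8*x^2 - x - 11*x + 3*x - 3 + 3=-3*x^3 - 12*x^2 - 9*x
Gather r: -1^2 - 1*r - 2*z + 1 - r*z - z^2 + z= r*(-z - 1) - z^2 - z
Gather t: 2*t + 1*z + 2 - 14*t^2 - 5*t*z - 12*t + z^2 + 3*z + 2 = -14*t^2 + t*(-5*z - 10) + z^2 + 4*z + 4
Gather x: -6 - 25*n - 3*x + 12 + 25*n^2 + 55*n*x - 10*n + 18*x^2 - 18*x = 25*n^2 - 35*n + 18*x^2 + x*(55*n - 21) + 6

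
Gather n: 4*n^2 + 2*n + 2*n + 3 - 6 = 4*n^2 + 4*n - 3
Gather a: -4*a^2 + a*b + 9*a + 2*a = -4*a^2 + a*(b + 11)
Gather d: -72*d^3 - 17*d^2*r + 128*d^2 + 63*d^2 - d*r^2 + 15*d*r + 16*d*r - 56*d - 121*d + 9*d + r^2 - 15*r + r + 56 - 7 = -72*d^3 + d^2*(191 - 17*r) + d*(-r^2 + 31*r - 168) + r^2 - 14*r + 49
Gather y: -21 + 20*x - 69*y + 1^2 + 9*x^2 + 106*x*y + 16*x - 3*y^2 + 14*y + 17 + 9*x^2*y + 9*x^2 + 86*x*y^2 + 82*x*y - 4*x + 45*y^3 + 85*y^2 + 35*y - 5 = 18*x^2 + 32*x + 45*y^3 + y^2*(86*x + 82) + y*(9*x^2 + 188*x - 20) - 8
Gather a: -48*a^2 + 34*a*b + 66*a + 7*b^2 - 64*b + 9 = -48*a^2 + a*(34*b + 66) + 7*b^2 - 64*b + 9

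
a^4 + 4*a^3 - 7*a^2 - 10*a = a*(a - 2)*(a + 1)*(a + 5)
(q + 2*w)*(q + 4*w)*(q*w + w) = q^3*w + 6*q^2*w^2 + q^2*w + 8*q*w^3 + 6*q*w^2 + 8*w^3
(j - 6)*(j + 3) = j^2 - 3*j - 18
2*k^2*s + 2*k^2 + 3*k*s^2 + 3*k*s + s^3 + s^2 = (k + s)*(2*k + s)*(s + 1)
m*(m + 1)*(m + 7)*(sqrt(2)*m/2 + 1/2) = sqrt(2)*m^4/2 + m^3/2 + 4*sqrt(2)*m^3 + 4*m^2 + 7*sqrt(2)*m^2/2 + 7*m/2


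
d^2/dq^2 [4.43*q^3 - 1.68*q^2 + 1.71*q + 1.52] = 26.58*q - 3.36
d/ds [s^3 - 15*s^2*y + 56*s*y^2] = 3*s^2 - 30*s*y + 56*y^2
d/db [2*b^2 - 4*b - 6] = 4*b - 4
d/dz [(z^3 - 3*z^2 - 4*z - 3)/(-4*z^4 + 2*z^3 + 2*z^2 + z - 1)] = (4*z^6 - 24*z^5 - 40*z^4 - 30*z^3 + 20*z^2 + 18*z + 7)/(16*z^8 - 16*z^7 - 12*z^6 + 16*z^4 - 3*z^2 - 2*z + 1)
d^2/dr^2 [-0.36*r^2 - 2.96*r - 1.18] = -0.720000000000000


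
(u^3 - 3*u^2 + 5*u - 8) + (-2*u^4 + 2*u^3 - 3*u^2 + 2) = -2*u^4 + 3*u^3 - 6*u^2 + 5*u - 6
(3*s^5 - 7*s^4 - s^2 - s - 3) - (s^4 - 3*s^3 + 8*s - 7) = 3*s^5 - 8*s^4 + 3*s^3 - s^2 - 9*s + 4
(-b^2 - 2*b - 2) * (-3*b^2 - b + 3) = 3*b^4 + 7*b^3 + 5*b^2 - 4*b - 6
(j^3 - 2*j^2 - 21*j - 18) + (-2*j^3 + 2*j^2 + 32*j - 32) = -j^3 + 11*j - 50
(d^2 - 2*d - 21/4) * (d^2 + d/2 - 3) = d^4 - 3*d^3/2 - 37*d^2/4 + 27*d/8 + 63/4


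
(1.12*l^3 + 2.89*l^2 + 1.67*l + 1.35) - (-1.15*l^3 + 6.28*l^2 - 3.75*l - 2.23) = 2.27*l^3 - 3.39*l^2 + 5.42*l + 3.58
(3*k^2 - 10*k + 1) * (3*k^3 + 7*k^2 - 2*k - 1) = 9*k^5 - 9*k^4 - 73*k^3 + 24*k^2 + 8*k - 1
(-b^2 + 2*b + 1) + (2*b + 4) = -b^2 + 4*b + 5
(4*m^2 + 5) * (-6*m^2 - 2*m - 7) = -24*m^4 - 8*m^3 - 58*m^2 - 10*m - 35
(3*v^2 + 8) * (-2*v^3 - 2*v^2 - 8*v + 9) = -6*v^5 - 6*v^4 - 40*v^3 + 11*v^2 - 64*v + 72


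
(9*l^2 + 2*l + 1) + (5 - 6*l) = 9*l^2 - 4*l + 6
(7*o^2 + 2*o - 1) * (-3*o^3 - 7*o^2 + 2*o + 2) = -21*o^5 - 55*o^4 + 3*o^3 + 25*o^2 + 2*o - 2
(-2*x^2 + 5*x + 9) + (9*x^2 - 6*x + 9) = 7*x^2 - x + 18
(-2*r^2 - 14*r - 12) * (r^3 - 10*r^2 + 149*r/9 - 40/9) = -2*r^5 + 6*r^4 + 854*r^3/9 - 926*r^2/9 - 1228*r/9 + 160/3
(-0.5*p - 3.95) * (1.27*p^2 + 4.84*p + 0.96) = -0.635*p^3 - 7.4365*p^2 - 19.598*p - 3.792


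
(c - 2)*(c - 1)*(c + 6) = c^3 + 3*c^2 - 16*c + 12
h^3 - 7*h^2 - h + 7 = (h - 7)*(h - 1)*(h + 1)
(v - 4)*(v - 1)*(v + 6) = v^3 + v^2 - 26*v + 24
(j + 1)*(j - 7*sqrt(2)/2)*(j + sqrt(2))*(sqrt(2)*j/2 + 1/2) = sqrt(2)*j^4/2 - 2*j^3 + sqrt(2)*j^3/2 - 19*sqrt(2)*j^2/4 - 2*j^2 - 19*sqrt(2)*j/4 - 7*j/2 - 7/2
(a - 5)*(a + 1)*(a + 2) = a^3 - 2*a^2 - 13*a - 10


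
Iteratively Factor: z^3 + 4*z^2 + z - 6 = (z + 3)*(z^2 + z - 2) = (z - 1)*(z + 3)*(z + 2)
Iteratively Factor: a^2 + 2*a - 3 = (a + 3)*(a - 1)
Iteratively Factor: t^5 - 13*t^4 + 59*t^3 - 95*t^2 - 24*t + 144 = (t - 3)*(t^4 - 10*t^3 + 29*t^2 - 8*t - 48) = (t - 4)*(t - 3)*(t^3 - 6*t^2 + 5*t + 12) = (t - 4)*(t - 3)^2*(t^2 - 3*t - 4) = (t - 4)^2*(t - 3)^2*(t + 1)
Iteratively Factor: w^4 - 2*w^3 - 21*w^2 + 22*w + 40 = (w - 2)*(w^3 - 21*w - 20) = (w - 2)*(w + 4)*(w^2 - 4*w - 5) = (w - 2)*(w + 1)*(w + 4)*(w - 5)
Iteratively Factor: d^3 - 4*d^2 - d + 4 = (d + 1)*(d^2 - 5*d + 4) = (d - 4)*(d + 1)*(d - 1)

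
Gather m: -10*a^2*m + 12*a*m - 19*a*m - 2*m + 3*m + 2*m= m*(-10*a^2 - 7*a + 3)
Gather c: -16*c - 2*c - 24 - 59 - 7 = -18*c - 90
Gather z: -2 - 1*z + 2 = -z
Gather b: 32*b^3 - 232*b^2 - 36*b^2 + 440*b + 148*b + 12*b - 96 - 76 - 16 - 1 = 32*b^3 - 268*b^2 + 600*b - 189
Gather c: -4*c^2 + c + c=-4*c^2 + 2*c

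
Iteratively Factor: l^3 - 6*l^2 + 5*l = (l)*(l^2 - 6*l + 5) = l*(l - 5)*(l - 1)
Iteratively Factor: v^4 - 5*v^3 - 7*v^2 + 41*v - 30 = (v + 3)*(v^3 - 8*v^2 + 17*v - 10) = (v - 1)*(v + 3)*(v^2 - 7*v + 10) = (v - 5)*(v - 1)*(v + 3)*(v - 2)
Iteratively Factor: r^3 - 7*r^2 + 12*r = (r)*(r^2 - 7*r + 12) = r*(r - 4)*(r - 3)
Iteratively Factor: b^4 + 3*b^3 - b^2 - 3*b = (b - 1)*(b^3 + 4*b^2 + 3*b) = (b - 1)*(b + 1)*(b^2 + 3*b) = (b - 1)*(b + 1)*(b + 3)*(b)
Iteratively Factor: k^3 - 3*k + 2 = (k + 2)*(k^2 - 2*k + 1) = (k - 1)*(k + 2)*(k - 1)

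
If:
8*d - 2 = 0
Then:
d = 1/4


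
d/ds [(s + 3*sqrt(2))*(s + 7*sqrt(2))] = 2*s + 10*sqrt(2)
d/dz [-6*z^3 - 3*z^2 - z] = -18*z^2 - 6*z - 1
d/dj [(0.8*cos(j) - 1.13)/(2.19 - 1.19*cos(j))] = -0.4073*sin(j)/(1.19*cos(j) - 2.19)^2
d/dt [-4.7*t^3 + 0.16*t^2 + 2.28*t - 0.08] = -14.1*t^2 + 0.32*t + 2.28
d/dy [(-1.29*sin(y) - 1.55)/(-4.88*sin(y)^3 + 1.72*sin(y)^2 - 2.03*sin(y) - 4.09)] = (-12.5904*sin(y)^3 - 20.4732*sin(y)^2 + 5.332*sin(y) + 2.1296)*cos(y)/(23.8144*sin(y)^6 - 16.7872*sin(y)^5 + 22.7712*sin(y)^4 + 32.9352*sin(y)^3 - 9.9487*sin(y)^2 + 16.6054*sin(y) + 16.7281)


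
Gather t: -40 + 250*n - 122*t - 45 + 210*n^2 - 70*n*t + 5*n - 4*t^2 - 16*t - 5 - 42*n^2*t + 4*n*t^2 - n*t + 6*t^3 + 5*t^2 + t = 210*n^2 + 255*n + 6*t^3 + t^2*(4*n + 1) + t*(-42*n^2 - 71*n - 137) - 90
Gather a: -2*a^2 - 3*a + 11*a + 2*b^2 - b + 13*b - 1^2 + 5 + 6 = -2*a^2 + 8*a + 2*b^2 + 12*b + 10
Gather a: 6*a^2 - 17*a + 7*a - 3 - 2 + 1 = 6*a^2 - 10*a - 4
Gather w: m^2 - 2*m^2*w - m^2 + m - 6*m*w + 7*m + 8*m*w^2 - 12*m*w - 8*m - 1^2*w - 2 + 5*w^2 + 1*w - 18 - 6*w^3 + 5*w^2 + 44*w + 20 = -6*w^3 + w^2*(8*m + 10) + w*(-2*m^2 - 18*m + 44)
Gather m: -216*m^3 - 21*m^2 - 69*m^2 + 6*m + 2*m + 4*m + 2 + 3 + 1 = -216*m^3 - 90*m^2 + 12*m + 6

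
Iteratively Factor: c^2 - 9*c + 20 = (c - 5)*(c - 4)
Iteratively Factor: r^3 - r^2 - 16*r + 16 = (r - 4)*(r^2 + 3*r - 4) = (r - 4)*(r + 4)*(r - 1)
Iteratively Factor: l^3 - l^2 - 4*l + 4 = (l - 2)*(l^2 + l - 2) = (l - 2)*(l + 2)*(l - 1)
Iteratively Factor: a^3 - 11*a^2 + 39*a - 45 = (a - 5)*(a^2 - 6*a + 9) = (a - 5)*(a - 3)*(a - 3)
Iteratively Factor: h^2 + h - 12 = (h + 4)*(h - 3)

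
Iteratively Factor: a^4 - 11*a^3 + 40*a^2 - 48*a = (a - 4)*(a^3 - 7*a^2 + 12*a) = (a - 4)^2*(a^2 - 3*a) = a*(a - 4)^2*(a - 3)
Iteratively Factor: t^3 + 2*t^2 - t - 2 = (t - 1)*(t^2 + 3*t + 2) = (t - 1)*(t + 2)*(t + 1)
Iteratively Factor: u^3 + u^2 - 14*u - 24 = (u + 3)*(u^2 - 2*u - 8) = (u - 4)*(u + 3)*(u + 2)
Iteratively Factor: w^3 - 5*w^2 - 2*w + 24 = (w + 2)*(w^2 - 7*w + 12) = (w - 4)*(w + 2)*(w - 3)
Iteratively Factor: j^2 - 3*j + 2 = (j - 1)*(j - 2)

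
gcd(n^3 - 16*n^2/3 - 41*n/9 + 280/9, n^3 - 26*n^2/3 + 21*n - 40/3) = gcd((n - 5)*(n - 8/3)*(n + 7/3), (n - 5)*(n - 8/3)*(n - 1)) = n^2 - 23*n/3 + 40/3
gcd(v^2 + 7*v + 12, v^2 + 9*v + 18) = v + 3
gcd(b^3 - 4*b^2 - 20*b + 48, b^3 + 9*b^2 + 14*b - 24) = b + 4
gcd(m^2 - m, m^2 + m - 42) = 1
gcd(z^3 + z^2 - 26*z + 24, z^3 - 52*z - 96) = z + 6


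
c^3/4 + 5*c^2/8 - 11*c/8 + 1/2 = (c/4 + 1)*(c - 1)*(c - 1/2)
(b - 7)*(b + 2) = b^2 - 5*b - 14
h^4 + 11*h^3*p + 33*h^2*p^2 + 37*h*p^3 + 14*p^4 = (h + p)^2*(h + 2*p)*(h + 7*p)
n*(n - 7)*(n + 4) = n^3 - 3*n^2 - 28*n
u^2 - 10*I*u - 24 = (u - 6*I)*(u - 4*I)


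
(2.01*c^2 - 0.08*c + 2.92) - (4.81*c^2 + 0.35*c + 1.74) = -2.8*c^2 - 0.43*c + 1.18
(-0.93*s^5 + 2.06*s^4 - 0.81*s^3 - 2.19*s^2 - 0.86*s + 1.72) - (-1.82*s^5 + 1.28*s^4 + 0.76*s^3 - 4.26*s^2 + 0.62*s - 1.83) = 0.89*s^5 + 0.78*s^4 - 1.57*s^3 + 2.07*s^2 - 1.48*s + 3.55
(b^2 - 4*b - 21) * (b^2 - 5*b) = b^4 - 9*b^3 - b^2 + 105*b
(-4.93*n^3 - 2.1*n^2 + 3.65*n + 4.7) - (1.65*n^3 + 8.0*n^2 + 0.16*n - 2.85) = -6.58*n^3 - 10.1*n^2 + 3.49*n + 7.55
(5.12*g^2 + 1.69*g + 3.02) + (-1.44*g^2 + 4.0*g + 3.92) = 3.68*g^2 + 5.69*g + 6.94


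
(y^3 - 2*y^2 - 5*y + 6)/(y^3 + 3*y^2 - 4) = (y - 3)/(y + 2)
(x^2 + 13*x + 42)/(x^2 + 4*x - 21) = (x + 6)/(x - 3)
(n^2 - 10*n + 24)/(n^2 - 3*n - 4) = (n - 6)/(n + 1)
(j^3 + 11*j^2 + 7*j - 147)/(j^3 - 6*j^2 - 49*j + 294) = (j^2 + 4*j - 21)/(j^2 - 13*j + 42)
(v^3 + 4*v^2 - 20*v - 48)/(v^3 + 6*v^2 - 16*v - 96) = (v + 2)/(v + 4)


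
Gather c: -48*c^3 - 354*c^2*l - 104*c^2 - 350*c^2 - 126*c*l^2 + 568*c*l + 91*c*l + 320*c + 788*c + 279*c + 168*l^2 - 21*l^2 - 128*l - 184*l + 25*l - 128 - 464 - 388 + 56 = -48*c^3 + c^2*(-354*l - 454) + c*(-126*l^2 + 659*l + 1387) + 147*l^2 - 287*l - 924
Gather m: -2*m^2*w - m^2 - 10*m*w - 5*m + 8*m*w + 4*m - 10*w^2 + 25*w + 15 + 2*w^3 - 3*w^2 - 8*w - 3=m^2*(-2*w - 1) + m*(-2*w - 1) + 2*w^3 - 13*w^2 + 17*w + 12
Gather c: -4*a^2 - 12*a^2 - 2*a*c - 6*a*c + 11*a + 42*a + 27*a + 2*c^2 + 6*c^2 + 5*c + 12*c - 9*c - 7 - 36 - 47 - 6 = -16*a^2 + 80*a + 8*c^2 + c*(8 - 8*a) - 96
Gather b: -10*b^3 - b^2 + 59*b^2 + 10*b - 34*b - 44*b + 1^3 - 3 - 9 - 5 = -10*b^3 + 58*b^2 - 68*b - 16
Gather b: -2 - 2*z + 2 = -2*z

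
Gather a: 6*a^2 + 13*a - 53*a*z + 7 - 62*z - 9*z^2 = 6*a^2 + a*(13 - 53*z) - 9*z^2 - 62*z + 7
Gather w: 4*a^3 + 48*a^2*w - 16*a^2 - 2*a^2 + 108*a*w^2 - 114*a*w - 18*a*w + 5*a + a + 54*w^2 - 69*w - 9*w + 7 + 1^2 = 4*a^3 - 18*a^2 + 6*a + w^2*(108*a + 54) + w*(48*a^2 - 132*a - 78) + 8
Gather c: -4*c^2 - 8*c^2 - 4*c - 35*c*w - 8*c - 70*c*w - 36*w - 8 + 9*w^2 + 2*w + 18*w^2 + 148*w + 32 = -12*c^2 + c*(-105*w - 12) + 27*w^2 + 114*w + 24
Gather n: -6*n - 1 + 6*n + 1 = 0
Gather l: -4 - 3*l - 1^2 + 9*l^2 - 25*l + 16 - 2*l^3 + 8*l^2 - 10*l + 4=-2*l^3 + 17*l^2 - 38*l + 15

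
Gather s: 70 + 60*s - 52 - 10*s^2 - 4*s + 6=-10*s^2 + 56*s + 24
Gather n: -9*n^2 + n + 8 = -9*n^2 + n + 8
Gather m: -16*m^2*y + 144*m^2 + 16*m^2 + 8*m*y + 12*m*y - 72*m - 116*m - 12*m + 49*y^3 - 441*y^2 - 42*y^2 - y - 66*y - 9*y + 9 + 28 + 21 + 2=m^2*(160 - 16*y) + m*(20*y - 200) + 49*y^3 - 483*y^2 - 76*y + 60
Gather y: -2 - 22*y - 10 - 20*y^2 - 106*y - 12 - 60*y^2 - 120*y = -80*y^2 - 248*y - 24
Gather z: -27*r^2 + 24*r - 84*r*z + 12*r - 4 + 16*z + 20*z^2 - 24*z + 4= -27*r^2 + 36*r + 20*z^2 + z*(-84*r - 8)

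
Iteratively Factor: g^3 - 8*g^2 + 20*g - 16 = (g - 2)*(g^2 - 6*g + 8) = (g - 4)*(g - 2)*(g - 2)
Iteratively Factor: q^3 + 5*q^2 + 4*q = (q)*(q^2 + 5*q + 4) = q*(q + 4)*(q + 1)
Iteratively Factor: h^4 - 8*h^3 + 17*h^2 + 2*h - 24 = (h + 1)*(h^3 - 9*h^2 + 26*h - 24) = (h - 4)*(h + 1)*(h^2 - 5*h + 6) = (h - 4)*(h - 3)*(h + 1)*(h - 2)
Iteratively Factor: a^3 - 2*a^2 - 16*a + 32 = (a + 4)*(a^2 - 6*a + 8) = (a - 2)*(a + 4)*(a - 4)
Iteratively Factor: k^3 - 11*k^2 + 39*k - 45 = (k - 3)*(k^2 - 8*k + 15) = (k - 5)*(k - 3)*(k - 3)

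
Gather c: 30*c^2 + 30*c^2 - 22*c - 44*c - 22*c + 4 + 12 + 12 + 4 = 60*c^2 - 88*c + 32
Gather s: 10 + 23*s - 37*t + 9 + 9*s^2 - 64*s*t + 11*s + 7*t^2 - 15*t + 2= 9*s^2 + s*(34 - 64*t) + 7*t^2 - 52*t + 21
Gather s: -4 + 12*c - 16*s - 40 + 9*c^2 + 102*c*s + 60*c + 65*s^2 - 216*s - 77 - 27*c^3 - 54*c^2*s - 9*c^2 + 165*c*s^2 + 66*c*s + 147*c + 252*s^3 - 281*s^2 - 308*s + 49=-27*c^3 + 219*c + 252*s^3 + s^2*(165*c - 216) + s*(-54*c^2 + 168*c - 540) - 72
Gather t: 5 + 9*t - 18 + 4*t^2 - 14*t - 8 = 4*t^2 - 5*t - 21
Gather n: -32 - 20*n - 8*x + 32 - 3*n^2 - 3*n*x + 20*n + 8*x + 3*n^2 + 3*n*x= 0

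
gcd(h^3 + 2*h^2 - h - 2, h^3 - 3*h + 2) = h^2 + h - 2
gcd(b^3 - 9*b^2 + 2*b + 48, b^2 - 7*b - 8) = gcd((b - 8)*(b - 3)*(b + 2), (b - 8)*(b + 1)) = b - 8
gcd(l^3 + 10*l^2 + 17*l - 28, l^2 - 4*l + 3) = l - 1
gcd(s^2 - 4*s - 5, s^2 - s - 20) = s - 5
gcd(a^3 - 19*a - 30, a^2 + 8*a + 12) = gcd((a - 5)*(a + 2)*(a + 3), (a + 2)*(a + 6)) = a + 2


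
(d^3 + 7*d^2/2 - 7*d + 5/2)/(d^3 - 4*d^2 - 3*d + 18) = (2*d^3 + 7*d^2 - 14*d + 5)/(2*(d^3 - 4*d^2 - 3*d + 18))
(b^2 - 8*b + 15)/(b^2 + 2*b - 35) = (b - 3)/(b + 7)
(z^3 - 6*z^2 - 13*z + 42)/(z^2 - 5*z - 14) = (z^2 + z - 6)/(z + 2)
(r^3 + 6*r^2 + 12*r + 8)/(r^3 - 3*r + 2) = (r^2 + 4*r + 4)/(r^2 - 2*r + 1)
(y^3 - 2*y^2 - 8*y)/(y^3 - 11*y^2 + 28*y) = (y + 2)/(y - 7)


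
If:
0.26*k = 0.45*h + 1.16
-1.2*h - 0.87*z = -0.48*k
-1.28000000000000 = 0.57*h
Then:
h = -2.25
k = 0.57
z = 3.41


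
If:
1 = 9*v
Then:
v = 1/9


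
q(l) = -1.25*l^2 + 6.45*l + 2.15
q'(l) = 6.45 - 2.5*l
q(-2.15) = -17.50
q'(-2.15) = 11.82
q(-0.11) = 1.43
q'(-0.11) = 6.72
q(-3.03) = -28.87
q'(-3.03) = 14.02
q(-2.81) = -25.84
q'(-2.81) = 13.48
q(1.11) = 7.77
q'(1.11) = 3.68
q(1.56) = 9.17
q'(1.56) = 2.55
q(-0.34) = -0.19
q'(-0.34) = 7.30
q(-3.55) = -36.50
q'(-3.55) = 15.32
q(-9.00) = -157.15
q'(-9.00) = 28.95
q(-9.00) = -157.15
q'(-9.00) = 28.95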